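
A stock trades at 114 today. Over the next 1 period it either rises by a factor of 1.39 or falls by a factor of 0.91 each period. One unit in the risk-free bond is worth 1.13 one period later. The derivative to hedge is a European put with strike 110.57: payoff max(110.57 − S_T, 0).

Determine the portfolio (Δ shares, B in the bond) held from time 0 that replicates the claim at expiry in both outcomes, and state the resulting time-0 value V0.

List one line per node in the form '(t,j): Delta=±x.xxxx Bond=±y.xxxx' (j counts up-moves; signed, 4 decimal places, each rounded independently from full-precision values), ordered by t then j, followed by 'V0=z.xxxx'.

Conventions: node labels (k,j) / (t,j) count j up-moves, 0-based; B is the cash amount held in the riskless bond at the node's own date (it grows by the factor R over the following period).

Under the risk-neutral measure, an up-move has probability p* = (R−d)/(u−d) = 0.4583 and values discount at R = 1.13.
Payoffs at expiry: V(1,0)=6.8300, V(1,1)=0.0000
  t=0,j=0: stock 114.0000 → up 158.4600 (V=0.0000), down 103.7400 (V=6.8300). Price 3.2740; hedge Δ=-0.1248, bond B=17.5031.
Check: Δ(0,0)·S0 + B(0,0) = 3.2740 = V0.

(0,0): Delta=-0.1248 Bond=17.5031
V0=3.2740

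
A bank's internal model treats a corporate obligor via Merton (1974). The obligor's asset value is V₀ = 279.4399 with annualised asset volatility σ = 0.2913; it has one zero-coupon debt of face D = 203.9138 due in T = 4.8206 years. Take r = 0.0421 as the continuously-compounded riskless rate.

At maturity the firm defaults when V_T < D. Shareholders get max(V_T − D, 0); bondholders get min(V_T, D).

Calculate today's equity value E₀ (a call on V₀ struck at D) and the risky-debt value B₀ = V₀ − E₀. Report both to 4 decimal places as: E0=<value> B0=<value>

E0=128.7878 B0=150.6521

With assets at 279.4399 and a single debt payment of 203.9138 at 4.8206 years:
d₁ = [ln(V₀/D) + (r + σ²/2)T] / (σ√T)
   = [ln(279.4399/203.9138) + (0.0421 + 0.5·0.2913²)·4.8206] / (0.2913·√4.8206)
   = [0.315090 + 0.407475] / 0.639574 = 1.129759
d₂ = d₁ − σ√T = 1.129759 − 0.639574 = 0.490185
N(d₁) = 0.870711,  N(d₂) = 0.687998,  e^(−rT) = 0.816321
E₀ = V₀·N(d₁) − D·e^(−rT)·N(d₂)
   = 279.4399·0.870711 − 203.9138·0.816321·0.687998 = 128.787780
B₀ = V₀ − E₀ = 279.4399 − 128.787780 = 150.652120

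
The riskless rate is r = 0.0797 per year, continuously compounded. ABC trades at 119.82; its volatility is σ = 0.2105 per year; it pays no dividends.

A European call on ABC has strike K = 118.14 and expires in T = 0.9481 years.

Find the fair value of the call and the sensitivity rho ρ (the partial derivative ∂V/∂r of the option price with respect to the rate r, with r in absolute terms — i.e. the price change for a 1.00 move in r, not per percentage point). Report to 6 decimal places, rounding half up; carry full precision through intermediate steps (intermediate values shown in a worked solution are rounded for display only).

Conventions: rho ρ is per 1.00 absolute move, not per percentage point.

σ√T = 0.2105·√0.9481 = 0.204965
d₁ = (ln(S/K) + (r+σ²/2)T) / (σ√T) = (ln(119.82/118.14) + (0.0797+0.2105²/2)·0.9481) / 0.204965 = (0.014120 + 0.096569) / 0.204965 = 0.540040
d₂ = d₁ − σ√T = 0.540040 − 0.204965 = 0.335075
e^{−rT} = 0.927221
N(d₁) = 0.705415,  N(d₂) = 0.631216
Call price V = S·N(d₁) − K·e^{−rT}·N(d₂) = 84.522846 − 69.144546 = 15.378299
ρ = K·T·e^{−rT}·N(d₂) = 65.555945

price = 15.378299
ρ = 65.555945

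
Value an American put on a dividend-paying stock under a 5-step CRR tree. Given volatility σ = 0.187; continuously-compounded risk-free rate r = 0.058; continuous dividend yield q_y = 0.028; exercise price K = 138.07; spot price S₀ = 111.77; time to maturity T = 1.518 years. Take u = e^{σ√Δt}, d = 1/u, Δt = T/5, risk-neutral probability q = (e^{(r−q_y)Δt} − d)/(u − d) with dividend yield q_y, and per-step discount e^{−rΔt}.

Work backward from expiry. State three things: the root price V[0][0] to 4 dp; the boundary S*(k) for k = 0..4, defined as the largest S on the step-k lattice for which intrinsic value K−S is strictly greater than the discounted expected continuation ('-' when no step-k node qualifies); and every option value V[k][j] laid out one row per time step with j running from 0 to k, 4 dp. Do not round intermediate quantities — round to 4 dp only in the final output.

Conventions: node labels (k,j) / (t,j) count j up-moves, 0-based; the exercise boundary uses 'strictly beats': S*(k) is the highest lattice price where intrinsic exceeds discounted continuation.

params: Δt=0.30360 u=1.10853 d=0.90209 q=0.51858 e^(-rΔt)=0.98255
t_5 payoffs: 71.2997 56.0197 37.2430 14.1694 0.0000 0.0000
t_4: node(4,0) S=74.0171 payoff=64.0529 vs cont=62.2695 → 64.0529 [stop]  node(4,1) S=90.9554 payoff=47.1146 vs cont=45.4745 → 47.1146 [stop]  node(4,2) S=111.7700 payoff=26.3000 vs cont=24.8361 → 26.3000 [stop]  node(4,3) S=137.3479 payoff=0.7221 vs cont=6.7023 → 6.7023 [wait]  node(4,4) S=168.7791 payoff=0.0000 vs cont=0.0000 → 0.0000 [wait]  ⇒ S*(4)=111.7700
t_3: node(3,0) S=82.0503 payoff=56.0197 vs cont=54.3043 → 56.0197 [stop]  node(3,1) S=100.8270 payoff=37.2430 vs cont=35.6865 → 37.2430 [stop]  node(3,2) S=123.9006 payoff=14.1694 vs cont=15.8553 → 15.8553 [wait]  node(3,3) S=152.2545 payoff=0.0000 vs cont=3.1703 → 3.1703 [wait]  ⇒ S*(3)=100.8270
t_2: node(2,0) S=90.9554 payoff=47.1146 vs cont=45.4745 → 47.1146 [stop]  node(2,1) S=111.7700 payoff=26.3000 vs cont=25.6952 → 26.3000 [stop]  node(2,2) S=137.3479 payoff=0.7221 vs cont=9.1151 → 9.1151 [wait]  ⇒ S*(2)=111.7700
t_1: node(1,0) S=100.8270 payoff=37.2430 vs cont=35.6865 → 37.2430 [stop]  node(1,1) S=123.9006 payoff=14.1694 vs cont=17.0847 → 17.0847 [wait]  ⇒ S*(1)=100.8270
t_0: node(0,0) S=111.7700 payoff=26.3000 vs cont=26.3216 → 26.3216 [wait]  ⇒ S*(0)=-

price = 26.3216
boundary = - 100.8270 111.7700 100.8270 111.7700
tree:
26.3216
37.2430 17.0847
47.1146 26.3000 9.1151
56.0197 37.2430 15.8553 3.1703
64.0529 47.1146 26.3000 6.7023 0.0000
71.2997 56.0197 37.2430 14.1694 0.0000 0.0000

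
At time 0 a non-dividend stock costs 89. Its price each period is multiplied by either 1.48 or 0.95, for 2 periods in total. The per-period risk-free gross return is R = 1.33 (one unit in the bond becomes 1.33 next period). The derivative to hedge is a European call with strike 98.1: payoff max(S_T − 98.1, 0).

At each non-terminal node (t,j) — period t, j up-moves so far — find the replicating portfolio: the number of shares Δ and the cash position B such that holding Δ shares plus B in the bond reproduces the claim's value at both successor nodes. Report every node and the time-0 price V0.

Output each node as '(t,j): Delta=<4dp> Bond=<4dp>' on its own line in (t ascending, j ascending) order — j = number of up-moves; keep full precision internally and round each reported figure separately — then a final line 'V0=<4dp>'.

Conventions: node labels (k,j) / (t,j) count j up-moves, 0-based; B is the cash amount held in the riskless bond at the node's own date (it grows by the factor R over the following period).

(0,0): Delta=0.9198 Bond=-47.5155
(1,0): Delta=0.6033 Bond=-36.4340
(1,1): Delta=1.0000 Bond=-73.7594
V0=34.3468

Arbitrage-free pricing uses the up-move probability p* = (R−d)/(u−d) = 0.7170, discounting each step at R = 1.33.
Expiry values: V(2,0)=0.0000, V(2,1)=27.0340, V(2,2)=96.8456
  t=1,j=0: stock 84.5500 → up 125.1340 (V=27.0340), down 80.3225 (V=0.0000). Price 14.5736; hedge Δ=0.6033, bond B=-36.4340.
  t=1,j=1: stock 131.7200 → up 194.9456 (V=96.8456), down 125.1340 (V=27.0340). Price 57.9606; hedge Δ=1.0000, bond B=-73.7594.
  t=0,j=0: stock 89.0000 → up 131.7200 (V=57.9606), down 84.5500 (V=14.5736). Price 34.3468; hedge Δ=0.9198, bond B=-47.5155.
Check: Δ(0,0)·S0 + B(0,0) = 34.3468 = V0.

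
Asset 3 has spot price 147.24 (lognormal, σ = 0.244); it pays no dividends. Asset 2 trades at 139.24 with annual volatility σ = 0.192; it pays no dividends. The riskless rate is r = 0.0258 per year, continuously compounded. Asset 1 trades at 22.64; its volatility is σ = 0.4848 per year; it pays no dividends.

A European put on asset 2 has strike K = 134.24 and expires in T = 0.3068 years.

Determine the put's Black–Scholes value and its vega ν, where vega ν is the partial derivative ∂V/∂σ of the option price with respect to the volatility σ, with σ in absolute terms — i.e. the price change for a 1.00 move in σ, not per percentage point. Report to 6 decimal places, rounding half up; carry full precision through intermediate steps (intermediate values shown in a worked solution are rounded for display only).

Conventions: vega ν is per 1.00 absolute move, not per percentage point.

σ√T = 0.192·√0.3068 = 0.106348
d₁ = (ln(S/K) + (r+σ²/2)T) / (σ√T) = (ln(139.24/134.24) + (0.0258+0.192²/2)·0.3068) / 0.106348 = (0.036570 + 0.013570) / 0.106348 = 0.471473
d₂ = d₁ − σ√T = 0.471473 − 0.106348 = 0.365125
e^{−rT} = 0.992116
N(−d₁) = 0.318651,  N(−d₂) = 0.357509
Put price V = K·e^{−rT}·N(−d₂) − S·N(−d₁) = 47.613615 − 44.369018 = 3.244597
φ(d₁) = (1/√(2π))·e^{−d₁²/2} = 0.356978
ν = S·φ(d₁)·√T = 27.531681

price = 3.244597
ν = 27.531681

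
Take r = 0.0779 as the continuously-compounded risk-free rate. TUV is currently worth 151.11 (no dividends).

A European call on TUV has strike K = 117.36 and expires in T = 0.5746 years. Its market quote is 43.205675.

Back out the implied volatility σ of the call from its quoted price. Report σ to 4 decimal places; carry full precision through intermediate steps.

At σ = 0.4373 the Black–Scholes value reproduces the quote:
σ√T = 0.4373·√0.5746 = 0.331484
d₁ = (ln(S/K) + (r+σ²/2)T) / (σ√T) = (ln(151.11/117.36) + (0.0779+0.4373²/2)·0.5746) / 0.331484 = (0.252762 + 0.099702) / 0.331484 = 1.063292
d₂ = d₁ − σ√T = 1.063292 − 0.331484 = 0.731808
e^{−rT} = 0.956226
N(d₁) = 0.856175,  N(d₂) = 0.767857
V = S·N(d₁) − K·e^{−rT}·N(d₂) = 129.376633 − 86.170958 = 43.205675 (the quoted price), and the Black–Scholes price is strictly increasing in σ, so σ is unique

sigma = 0.4373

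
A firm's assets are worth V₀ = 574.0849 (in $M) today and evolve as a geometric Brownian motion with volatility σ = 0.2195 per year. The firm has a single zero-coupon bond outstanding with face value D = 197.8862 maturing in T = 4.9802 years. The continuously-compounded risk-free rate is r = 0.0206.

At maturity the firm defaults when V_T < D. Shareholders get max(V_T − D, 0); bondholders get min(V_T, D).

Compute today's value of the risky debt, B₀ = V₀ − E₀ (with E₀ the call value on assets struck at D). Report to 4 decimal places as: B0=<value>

B0=178.1542

Work the structural quantities from V₀ = 574.0849 against face 197.8862:
d₁ = [ln(V₀/D) + (r + σ²/2)T] / (σ√T)
   = [ln(574.0849/197.8862) + (0.0206 + 0.5·0.2195²)·4.9802] / (0.2195·√4.9802)
   = [1.065085 + 0.222566] / 0.489844 = 2.628695
d₂ = d₁ − σ√T = 2.628695 − 0.489844 = 2.138851
N(d₁) = 0.995714,  N(d₂) = 0.983776,  e^(−rT) = 0.902495
E₀ = V₀·N(d₁) − D·e^(−rT)·N(d₂)
   = 574.0849·0.995714 − 197.8862·0.902495·0.983776 = 395.930703
B₀ = V₀ − E₀ = 574.0849 − 395.930703 = 178.154197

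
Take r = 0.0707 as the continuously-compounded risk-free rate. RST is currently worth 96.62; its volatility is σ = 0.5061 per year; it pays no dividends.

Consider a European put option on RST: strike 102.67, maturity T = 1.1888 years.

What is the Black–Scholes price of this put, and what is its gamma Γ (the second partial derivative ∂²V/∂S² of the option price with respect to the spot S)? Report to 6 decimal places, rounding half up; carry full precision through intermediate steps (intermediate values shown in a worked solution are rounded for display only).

price = 19.666000
Γ = 0.007113

σ√T = 0.5061·√1.1888 = 0.551811
d₁ = (ln(S/K) + (r+σ²/2)T) / (σ√T) = (ln(96.62/102.67) + (0.0707+0.5061²/2)·1.1888) / 0.551811 = (-0.060734 + 0.236296) / 0.551811 = 0.318156
d₂ = d₁ − σ√T = 0.318156 − 0.551811 = -0.233656
e^{−rT} = 0.919387
N(−d₁) = 0.375183,  N(−d₂) = 0.592374
Put price V = K·e^{−rT}·N(−d₂) − S·N(−d₁) = 55.916225 − 36.250225 = 19.666000
φ(d₁) = (1/√(2π))·e^{−d₁²/2} = 0.379254
Γ = φ(d₁) / (S·σ·√T) = 0.007113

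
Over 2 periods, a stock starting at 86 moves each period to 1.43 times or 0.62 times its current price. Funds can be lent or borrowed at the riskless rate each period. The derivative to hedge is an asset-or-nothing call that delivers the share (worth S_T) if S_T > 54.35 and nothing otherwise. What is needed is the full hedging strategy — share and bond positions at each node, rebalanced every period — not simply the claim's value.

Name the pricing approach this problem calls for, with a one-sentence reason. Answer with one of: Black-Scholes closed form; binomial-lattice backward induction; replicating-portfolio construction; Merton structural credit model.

Key observation: the deliverable is the dynamic trading strategy on the 2-step tree (spot 86, moves 1.43 and 0.62), so the valuation must go through the node-by-node replicating-portfolio solve.

framework: replicating-portfolio construction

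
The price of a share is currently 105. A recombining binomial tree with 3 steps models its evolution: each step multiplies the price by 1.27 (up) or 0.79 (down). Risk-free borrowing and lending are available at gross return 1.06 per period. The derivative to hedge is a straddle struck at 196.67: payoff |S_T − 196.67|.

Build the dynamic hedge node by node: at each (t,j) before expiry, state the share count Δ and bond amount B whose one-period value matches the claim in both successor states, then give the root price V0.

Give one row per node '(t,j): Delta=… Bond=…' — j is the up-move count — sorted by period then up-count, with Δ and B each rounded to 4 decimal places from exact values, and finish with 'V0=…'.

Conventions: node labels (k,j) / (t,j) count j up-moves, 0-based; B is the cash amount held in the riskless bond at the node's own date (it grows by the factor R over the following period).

(0,0): Delta=-0.7943 Bond=149.0288
(1,0): Delta=-1.0000 Bond=175.0356
(1,1): Delta=-0.6947 Bond=144.6977
(2,0): Delta=-1.0000 Bond=185.5377
(2,1): Delta=-1.0000 Bond=185.5377
(2,2): Delta=-0.5470 Bond=128.3676
V0=65.6302

Under the risk-neutral measure, an up-move has probability p* = (R−d)/(u−d) = 0.5625 and values discount at R = 1.06.
Payoffs at expiry: V(3,0)=144.9009, V(3,1)=113.4463, V(3,2)=62.8799, V(3,3)=18.4102
(2,0): S=65.5305. Δ = (V_up−V_dn)/(S_up−S_dn) = (113.4463−144.9009)/(83.2237−51.7691) = -1.0000. V = [p*·113.4463 + (1−p*)·144.9009]/1.06 = 120.0072. B = V − Δ·S = 185.5377.
(2,1): S=105.3465. Δ = (V_up−V_dn)/(S_up−S_dn) = (62.8799−113.4463)/(133.7901−83.2237) = -1.0000. V = [p*·62.8799 + (1−p*)·113.4463]/1.06 = 80.1912. B = V − Δ·S = 185.5377.
(2,2): S=169.3545. Δ = (V_up−V_dn)/(S_up−S_dn) = (18.4102−62.8799)/(215.0802−133.7901) = -0.5470. V = [p*·18.4102 + (1−p*)·62.8799]/1.06 = 35.7224. B = V − Δ·S = 128.3676.
(1,0): S=82.9500. Δ = (V_up−V_dn)/(S_up−S_dn) = (80.1912−120.0072)/(105.3465−65.5305) = -1.0000. V = [p*·80.1912 + (1−p*)·120.0072]/1.06 = 92.0856. B = V − Δ·S = 175.0356.
(1,1): S=133.3500. Δ = (V_up−V_dn)/(S_up−S_dn) = (35.7224−80.1912)/(169.3545−105.3465) = -0.6947. V = [p*·35.7224 + (1−p*)·80.1912]/1.06 = 52.0542. B = V − Δ·S = 144.6977.
(0,0): S=105.0000. Δ = (V_up−V_dn)/(S_up−S_dn) = (52.0542−92.0856)/(133.3500−82.9500) = -0.7943. V = [p*·52.0542 + (1−p*)·92.0856]/1.06 = 65.6302. B = V − Δ·S = 149.0288.
Verification: the root portfolio costs Δ(0,0)·S0 + B(0,0) = 65.6302, matching V0.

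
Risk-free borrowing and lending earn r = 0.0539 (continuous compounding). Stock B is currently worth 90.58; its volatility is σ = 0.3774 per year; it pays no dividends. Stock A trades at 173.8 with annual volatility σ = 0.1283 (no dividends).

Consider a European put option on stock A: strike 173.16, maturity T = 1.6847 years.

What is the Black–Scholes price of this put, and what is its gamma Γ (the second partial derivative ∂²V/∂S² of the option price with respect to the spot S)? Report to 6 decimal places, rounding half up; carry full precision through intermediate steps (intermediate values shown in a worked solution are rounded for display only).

price = 4.898985
Γ = 0.011154

σ√T = 0.1283·√1.6847 = 0.166528
d₁ = (ln(S/K) + (r+σ²/2)T) / (σ√T) = (ln(173.8/173.16) + (0.0539+0.1283²/2)·1.6847) / 0.166528 = (0.003689 + 0.104671) / 0.166528 = 0.650702
d₂ = d₁ − σ√T = 0.650702 − 0.166528 = 0.484174
e^{−rT} = 0.913195
N(−d₁) = 0.257619,  N(−d₂) = 0.314131
Put price V = K·e^{−rT}·N(−d₂) − S·N(−d₁) = 49.673216 − 44.774231 = 4.898985
φ(d₁) = (1/√(2π))·e^{−d₁²/2} = 0.322825
Γ = φ(d₁) / (S·σ·√T) = 0.011154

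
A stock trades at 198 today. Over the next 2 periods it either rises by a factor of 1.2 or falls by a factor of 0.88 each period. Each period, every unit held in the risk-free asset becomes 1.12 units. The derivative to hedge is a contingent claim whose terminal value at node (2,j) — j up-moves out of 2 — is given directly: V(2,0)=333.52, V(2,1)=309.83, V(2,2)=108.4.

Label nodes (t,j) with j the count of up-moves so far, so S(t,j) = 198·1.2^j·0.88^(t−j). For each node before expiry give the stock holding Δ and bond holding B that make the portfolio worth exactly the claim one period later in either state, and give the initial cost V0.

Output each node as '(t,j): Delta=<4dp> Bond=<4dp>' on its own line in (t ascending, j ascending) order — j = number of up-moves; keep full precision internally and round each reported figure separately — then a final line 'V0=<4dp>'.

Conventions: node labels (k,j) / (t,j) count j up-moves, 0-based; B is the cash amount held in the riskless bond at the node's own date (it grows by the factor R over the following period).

Since d<R<u, set p* = (R−d)/(u−d) = 0.7500; price each node as the discounted p*-expectation of its children.
Terminal payoffs: V(2,0)=333.5200, V(2,1)=309.8300, V(2,2)=108.4000
(1,0): S=174.2400. Δ = (V_up−V_dn)/(S_up−S_dn) = (309.8300−333.5200)/(209.0880−153.3312) = -0.4249. V = [p*·309.8300 + (1−p*)·333.5200]/1.12 = 281.9219. B = V − Δ·S = 355.9531.
(1,1): S=237.6000. Δ = (V_up−V_dn)/(S_up−S_dn) = (108.4000−309.8300)/(285.1200−209.0880) = -2.6493. V = [p*·108.4000 + (1−p*)·309.8300]/1.12 = 141.7478. B = V − Δ·S = 771.2165.
(0,0): S=198.0000. Δ = (V_up−V_dn)/(S_up−S_dn) = (141.7478−281.9219)/(237.6000−174.2400) = -2.2123. V = [p*·141.7478 + (1−p*)·281.9219]/1.12 = 157.8494. B = V − Δ·S = 595.8935.
As a check, the time-0 holding Δ(0,0)·S0 + B(0,0) comes to 157.8494 — exactly V0.

(0,0): Delta=-2.2123 Bond=595.8935
(1,0): Delta=-0.4249 Bond=355.9531
(1,1): Delta=-2.6493 Bond=771.2165
V0=157.8494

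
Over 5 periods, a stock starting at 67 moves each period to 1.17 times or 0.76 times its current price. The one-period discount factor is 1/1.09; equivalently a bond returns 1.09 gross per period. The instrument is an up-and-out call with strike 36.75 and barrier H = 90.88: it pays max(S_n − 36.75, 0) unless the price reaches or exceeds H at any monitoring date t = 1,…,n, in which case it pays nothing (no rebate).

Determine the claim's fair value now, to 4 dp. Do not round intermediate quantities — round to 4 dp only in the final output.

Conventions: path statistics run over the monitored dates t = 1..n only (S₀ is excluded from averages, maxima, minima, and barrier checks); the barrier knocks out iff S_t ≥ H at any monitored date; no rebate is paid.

price = 2.3776

Set p* = 0.8049 (from d < R < u); the path-dependent value is the discounted p*-expectation over all price paths.
Enumerate all 2^5 = 32 price paths (U = up ×1.17, D = down ×0.76); each path with k up-moves has probability p*^k·(1−p*)^(5−k).
DDDDD: M=50.9200, payoff=0.0000, prob=0.000283
UDDDD: M=78.3900, payoff=0.0000, prob=0.001167
DUDDD: M=59.5764, payoff=0.0000, prob=0.001167
UUDDD: M=91.7163, payoff=0.0000, prob=0.004813
DDUDD: M=50.9200, payoff=0.0000, prob=0.001167
UDUDD: M=78.3900, payoff=3.5113, prob=0.004813
DUUDD: M=69.7044, payoff=3.5113, prob=0.004813
UUUDD: M=107.3081, payoff=0.0000, prob=0.019852
DDDUD: M=50.9200, payoff=0.0000, prob=0.001167
UDDUD: M=78.3900, payoff=3.5113, prob=0.004813
DUDUD: M=59.5764, payoff=3.5113, prob=0.004813
UUDUD: M=91.7163, payoff=0.0000, prob=0.019852
DDUUD: M=52.9753, payoff=3.5113, prob=0.004813
UDUUD: M=81.5541, payoff=25.2311, prob=0.019852
DUUUD: M=81.5541, payoff=25.2311, prob=0.019852
UUUUD: M=125.5504, payoff=0.0000, prob=0.081889
DDDDU: M=50.9200, payoff=0.0000, prob=0.001167
UDDDU: M=78.3900, payoff=3.5113, prob=0.004813
DUDDU: M=59.5764, payoff=3.5113, prob=0.004813
UUDDU: M=91.7163, payoff=0.0000, prob=0.019852
DDUDU: M=50.9200, payoff=3.5113, prob=0.004813
UDUDU: M=78.3900, payoff=25.2311, prob=0.019852
DUUDU: M=69.7044, payoff=25.2311, prob=0.019852
UUUDU: M=107.3081, payoff=0.0000, prob=0.081889
DDDUU: M=50.9200, payoff=3.5113, prob=0.004813
UDDUU: M=78.3900, payoff=25.2311, prob=0.019852
DUDUU: M=61.9811, payoff=25.2311, prob=0.019852
UUDUU: M=95.4183, payoff=0.0000, prob=0.081889
DDUUU: M=61.9811, payoff=25.2311, prob=0.019852
UDUUU: M=95.4183, payoff=0.0000, prob=0.081889
DUUUU: M=95.4183, payoff=0.0000, prob=0.081889
UUUUU: M=146.8940, payoff=0.0000, prob=0.337793
Price = Σ prob·payoff / R^5 = 3.658290 / 1.538624 = 2.3776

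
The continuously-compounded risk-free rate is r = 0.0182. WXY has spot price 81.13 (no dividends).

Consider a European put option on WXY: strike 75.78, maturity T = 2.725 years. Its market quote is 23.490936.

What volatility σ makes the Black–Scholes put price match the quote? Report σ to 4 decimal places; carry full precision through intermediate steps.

At σ = 0.5714 the Black–Scholes value reproduces the quote:
σ√T = 0.5714·√2.725 = 0.943243
d₁ = (ln(S/K) + (r+σ²/2)T) / (σ√T) = (ln(81.13/75.78) + (0.0182+0.5714²/2)·2.725) / 0.943243 = (0.068218 + 0.494448) / 0.943243 = 0.596524
d₂ = d₁ − σ√T = 0.596524 − 0.943243 = -0.346719
e^{−rT} = 0.951615
N(−d₁) = 0.275413,  N(−d₂) = 0.635599
V = K·e^{−rT}·N(−d₂) − S·N(−d₁) = 45.835164 − 22.344228 = 23.490936 (the observed quote) — the price is monotone increasing in volatility, hence this σ is the only solution

sigma = 0.5714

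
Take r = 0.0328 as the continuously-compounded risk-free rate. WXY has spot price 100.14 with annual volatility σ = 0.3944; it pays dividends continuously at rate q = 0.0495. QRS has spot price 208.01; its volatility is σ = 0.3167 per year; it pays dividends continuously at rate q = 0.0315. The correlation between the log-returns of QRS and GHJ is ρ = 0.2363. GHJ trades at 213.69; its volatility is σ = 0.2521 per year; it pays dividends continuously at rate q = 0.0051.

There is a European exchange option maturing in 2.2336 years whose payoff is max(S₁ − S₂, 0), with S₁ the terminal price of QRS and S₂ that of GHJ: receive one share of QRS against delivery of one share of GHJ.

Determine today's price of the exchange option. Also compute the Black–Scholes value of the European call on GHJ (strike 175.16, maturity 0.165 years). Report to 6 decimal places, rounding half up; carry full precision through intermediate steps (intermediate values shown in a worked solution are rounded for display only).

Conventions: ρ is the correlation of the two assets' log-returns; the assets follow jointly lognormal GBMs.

σ_eff = √(σ₁² + σ₂² − 2ρσ₁σ₂) = √(0.3167² + 0.2521² − 2·0.2363·0.3167·0.2521) = 0.355135
d₁ = (ln(S₁/S₂) + (q₂ − q₁ + σ_eff²/2)T) / (σ_eff√T) = (ln(208.01/213.69) + (0.0051 − 0.0315 + 0.063060)·2.2336) / 0.530758 = 0.103521
d₂ = d₁ − σ_eff√T = 0.103521 − 0.530758 = -0.427237
N(d₁) = 0.541225,  N(d₂) = 0.334604
V = S₁·e^{−q₁T}·N(d₁) − S₂·e^{−q₂T}·N(d₂) = 104.931529 − 70.691547 = 34.239983
[vanilla: GHJ call K=175.16]
σ√T = 0.2521·√0.165 = 0.102404
d₁ = (ln(S/K) + (r−q+σ²/2)T) / (σ√T) = (ln(213.69/175.16) + (0.0328−0.0051+0.2521²/2)·0.165) / 0.102404 = (0.198827 + 0.009814) / 0.102404 = 2.037433
d₂ = d₁ − σ√T = 2.037433 − 0.102404 = 1.935029
e^{−rT} = 0.994603
e^{−qT} = 0.999159
N(d₁) = 0.979197,  N(d₂) = 0.973507
price = S·e^{−qT}·N(d₁) − K·e^{−rT}·N(d₂) = 209.068529 − 169.599067 = 39.469462

exchange price = 34.239983
price(GHJ call K=175.16) = 39.469462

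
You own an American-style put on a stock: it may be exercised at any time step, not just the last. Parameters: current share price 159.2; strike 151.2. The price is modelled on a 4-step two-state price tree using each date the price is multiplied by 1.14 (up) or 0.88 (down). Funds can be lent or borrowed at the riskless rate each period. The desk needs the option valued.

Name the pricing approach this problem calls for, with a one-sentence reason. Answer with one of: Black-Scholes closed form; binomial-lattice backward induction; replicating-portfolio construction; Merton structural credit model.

Key observation: the put (strike 151.2 on spot 159.2) is American-style on a 4-step discrete price model, so the early-exercise decision at every node requires stepwise backward valuation — a closed form cannot price the exercise right.

framework: binomial-lattice backward induction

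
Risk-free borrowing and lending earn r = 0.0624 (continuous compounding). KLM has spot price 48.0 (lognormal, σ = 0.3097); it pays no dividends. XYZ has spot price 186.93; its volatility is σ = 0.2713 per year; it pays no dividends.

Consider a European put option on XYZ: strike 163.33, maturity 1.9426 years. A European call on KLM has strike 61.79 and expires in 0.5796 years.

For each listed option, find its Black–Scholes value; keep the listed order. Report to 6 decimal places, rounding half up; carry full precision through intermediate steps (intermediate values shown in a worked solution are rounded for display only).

[XYZ put K=163.33]
σ√T = 0.2713·√1.9426 = 0.378130
d₁ = (ln(S/K) + (r+σ²/2)T) / (σ√T) = (ln(186.93/163.33) + (0.0624+0.2713²/2)·1.9426) / 0.378130 = (0.134962 + 0.192710) / 0.378130 = 0.866556
d₂ = d₁ − σ√T = 0.866556 − 0.378130 = 0.488426
e^{−rT} = 0.885841
N(−d₁) = 0.193093,  N(−d₂) = 0.312624
price = K·e^{−rT}·N(−d₂) − S·N(−d₁) = 45.231833 − 36.094820 = 9.137012
[KLM call K=61.79]
σ√T = 0.3097·√0.5796 = 0.235779
d₁ = (ln(S/K) + (r+σ²/2)T) / (σ√T) = (ln(48.0/61.79) + (0.0624+0.3097²/2)·0.5796) / 0.235779 = (-0.252541 + 0.063963) / 0.235779 = -0.799806
d₂ = d₁ − σ√T = -0.799806 − 0.235779 = -1.035585
e^{−rT} = 0.964479
N(d₁) = 0.211912,  N(d₂) = 0.150198
price = S·N(d₁) − K·e^{−rT}·N(d₂) = 10.171756 − 8.951066 = 1.220690

price(XYZ put K=163.33) = 9.137012
price(KLM call K=61.79) = 1.220690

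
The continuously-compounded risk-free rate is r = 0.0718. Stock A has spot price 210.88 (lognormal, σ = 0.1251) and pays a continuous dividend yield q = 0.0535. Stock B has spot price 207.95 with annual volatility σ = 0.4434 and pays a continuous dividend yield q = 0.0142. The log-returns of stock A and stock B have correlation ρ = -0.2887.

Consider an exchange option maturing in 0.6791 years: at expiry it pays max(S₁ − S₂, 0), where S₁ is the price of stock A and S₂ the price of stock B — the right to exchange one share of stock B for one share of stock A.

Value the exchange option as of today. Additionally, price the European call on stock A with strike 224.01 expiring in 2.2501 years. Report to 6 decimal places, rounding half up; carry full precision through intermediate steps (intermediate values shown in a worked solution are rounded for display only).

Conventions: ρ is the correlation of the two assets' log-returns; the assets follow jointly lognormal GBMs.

exchange price = 31.742223
price(stock A call K=224.01) = 12.370994

σ_eff = √(σ₁² + σ₂² − 2ρσ₁σ₂) = √(0.1251² + 0.4434² − 2·-0.2887·0.1251·0.4434) = 0.494248
d₁ = (ln(S₁/S₂) + (q₂ − q₁ + σ_eff²/2)T) / (σ_eff√T) = (ln(210.88/207.95) + (0.0142 − 0.0535 + 0.122141)·0.6791) / 0.407298 = 0.172475
d₂ = d₁ − σ_eff√T = 0.172475 − 0.407298 = -0.234823
N(d₁) = 0.568468,  N(d₂) = 0.407173
V = S₁·e^{−q₁T}·N(d₁) − S₂·e^{−q₂T}·N(d₂) = 115.601291 − 83.859069 = 31.742223
[vanilla: stock A call K=224.01]
σ√T = 0.1251·√2.2501 = 0.187654
d₁ = (ln(S/K) + (r−q+σ²/2)T) / (σ√T) = (ln(210.88/224.01) + (0.0718−0.0535+0.1251²/2)·2.2501) / 0.187654 = (-0.060401 + 0.058784) / 0.187654 = -0.008620
d₂ = d₁ − σ√T = -0.008620 − 0.187654 = -0.196274
e^{−rT} = 0.850818
e^{−qT} = 0.886583
N(d₁) = 0.496561,  N(d₂) = 0.422198
price = S·e^{−qT}·N(d₁) − K·e^{−rT}·N(d₂) = 92.838398 − 80.467404 = 12.370994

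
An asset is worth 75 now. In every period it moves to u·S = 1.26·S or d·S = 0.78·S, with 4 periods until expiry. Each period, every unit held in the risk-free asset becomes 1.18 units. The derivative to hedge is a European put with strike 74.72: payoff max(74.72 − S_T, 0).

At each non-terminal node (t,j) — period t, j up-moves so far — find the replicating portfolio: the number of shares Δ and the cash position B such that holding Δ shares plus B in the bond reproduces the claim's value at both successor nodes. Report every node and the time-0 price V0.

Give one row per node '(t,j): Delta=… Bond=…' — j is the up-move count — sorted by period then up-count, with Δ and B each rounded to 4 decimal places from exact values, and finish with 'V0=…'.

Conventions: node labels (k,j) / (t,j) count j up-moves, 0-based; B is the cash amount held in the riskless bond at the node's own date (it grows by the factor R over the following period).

(0,0): Delta=-0.0471 Bond=3.9256
(1,0): Delta=-0.2487 Bond=16.4229
(1,1): Delta=-0.0222 Bond=2.2741
(2,0): Delta=-1.0000 Bond=53.6627
(2,1): Delta=-0.1556 Bond=12.5223
(2,2): Delta=-0.0056 Bond=0.7157
(3,0): Delta=-1.0000 Bond=63.3220
(3,1): Delta=-1.0000 Bond=63.3220
(3,2): Delta=-0.0511 Bond=5.0672
(3,3): Delta=0.0000 Bond=0.0000
V0=0.3925

Since d<R<u, set p* = (R−d)/(u−d) = 0.8333; price each node as the discounted p*-expectation of its children.
At maturity the claim pays: V(4,0)=46.9587, V(4,1)=29.8748, V(4,2)=2.2778, V(4,3)=0.0000, V(4,4)=0.0000
Node (3,0) S=35.5914: V=(p*·29.8748+(1−p*)·46.9587)/1.18=27.7306; Δ=(29.8748−46.9587)/(44.8452−27.7613)=-1.0000; B=V−Δ·S=63.3220
Node (3,1) S=57.4938: V=(p*·2.2778+(1−p*)·29.8748)/1.18=5.8282; Δ=(2.2778−29.8748)/(72.4422−44.8452)=-1.0000; B=V−Δ·S=63.3220
Node (3,2) S=92.8746: V=(p*·0.0000+(1−p*)·2.2778)/1.18=0.3217; Δ=(0.0000−2.2778)/(117.0220−72.4422)=-0.0511; B=V−Δ·S=5.0672
Node (3,3) S=150.0282: V=(p*·0.0000+(1−p*)·0.0000)/1.18=0.0000; Δ=(0.0000−0.0000)/(189.0355−117.0220)=0.0000; B=V−Δ·S=0.0000
Node (2,0) S=45.6300: V=(p*·5.8282+(1−p*)·27.7306)/1.18=8.0327; Δ=(5.8282−27.7306)/(57.4938−35.5914)=-1.0000; B=V−Δ·S=53.6627
Node (2,1) S=73.7100: V=(p*·0.3217+(1−p*)·5.8282)/1.18=1.0504; Δ=(0.3217−5.8282)/(92.8746−57.4938)=-0.1556; B=V−Δ·S=12.5223
Node (2,2) S=119.0700: V=(p*·0.0000+(1−p*)·0.3217)/1.18=0.0454; Δ=(0.0000−0.3217)/(150.0282−92.8746)=-0.0056; B=V−Δ·S=0.7157
Node (1,0) S=58.5000: V=(p*·1.0504+(1−p*)·8.0327)/1.18=1.8764; Δ=(1.0504−8.0327)/(73.7100−45.6300)=-0.2487; B=V−Δ·S=16.4229
Node (1,1) S=94.5000: V=(p*·0.0454+(1−p*)·1.0504)/1.18=0.1805; Δ=(0.0454−1.0504)/(119.0700−73.7100)=-0.0222; B=V−Δ·S=2.2741
Node (0,0) S=75.0000: V=(p*·0.1805+(1−p*)·1.8764)/1.18=0.3925; Δ=(0.1805−1.8764)/(94.5000−58.5000)=-0.0471; B=V−Δ·S=3.9256
Verification: the root portfolio costs Δ(0,0)·S0 + B(0,0) = 0.3925, matching V0.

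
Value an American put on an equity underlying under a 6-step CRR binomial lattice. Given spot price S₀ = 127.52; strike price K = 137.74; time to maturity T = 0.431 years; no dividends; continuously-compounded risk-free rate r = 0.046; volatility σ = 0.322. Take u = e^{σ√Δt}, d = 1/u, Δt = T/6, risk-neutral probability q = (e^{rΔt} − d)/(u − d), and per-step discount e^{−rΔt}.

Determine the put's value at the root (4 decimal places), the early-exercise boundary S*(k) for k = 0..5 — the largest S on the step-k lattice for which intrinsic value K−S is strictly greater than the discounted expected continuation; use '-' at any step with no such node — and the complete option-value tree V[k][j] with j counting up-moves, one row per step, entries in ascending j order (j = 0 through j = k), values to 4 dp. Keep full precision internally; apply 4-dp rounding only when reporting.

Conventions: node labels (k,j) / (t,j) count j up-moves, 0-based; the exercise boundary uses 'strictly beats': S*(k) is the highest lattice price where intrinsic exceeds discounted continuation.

params: Δt=0.07183 u=1.09014 d=0.91732 q=0.49759 e^(-rΔt)=0.99670
t_6 payoffs: 61.7605 47.4464 30.4356 10.2200 0.0000 0.0000 0.0000
t_5: node(5,0) S=82.8279 payoff=54.9121 vs cont=54.4577 → 54.9121 [stop]  node(5,1) S=98.4322 payoff=39.3078 vs cont=38.8534 → 39.3078 [stop]  node(5,2) S=116.9763 payoff=20.7637 vs cont=20.3093 → 20.7637 [stop]  node(5,3) S=139.0140 payoff=0.0000 vs cont=5.1177 → 5.1177 [wait]  node(5,4) S=165.2035 payoff=0.0000 vs cont=0.0000 → 0.0000 [wait]  node(5,5) S=196.3269 payoff=0.0000 vs cont=0.0000 → 0.0000 [wait]  ⇒ S*(5)=116.9763
t_4: node(4,0) S=90.2936 payoff=47.4464 vs cont=46.9920 → 47.4464 [stop]  node(4,1) S=107.3044 payoff=30.4356 vs cont=29.9812 → 30.4356 [stop]  node(4,2) S=127.5200 payoff=10.2200 vs cont=12.9356 → 12.9356 [wait]  node(4,3) S=151.5441 payoff=0.0000 vs cont=2.5627 → 2.5627 [wait]  node(4,4) S=180.0941 payoff=0.0000 vs cont=0.0000 → 0.0000 [wait]  ⇒ S*(4)=107.3044
t_3: node(3,0) S=98.4322 payoff=39.3078 vs cont=38.8534 → 39.3078 [stop]  node(3,1) S=116.9763 payoff=20.7637 vs cont=21.6561 → 21.6561 [wait]  node(3,2) S=139.0140 payoff=0.0000 vs cont=7.7485 → 7.7485 [wait]  node(3,3) S=165.2035 payoff=0.0000 vs cont=1.2833 → 1.2833 [wait]  ⇒ S*(3)=98.4322
t_2: node(2,0) S=107.3044 payoff=30.4356 vs cont=30.4238 → 30.4356 [stop]  node(2,1) S=127.5200 payoff=10.2200 vs cont=14.6872 → 14.6872 [wait]  node(2,2) S=151.5441 payoff=0.0000 vs cont=4.5165 → 4.5165 [wait]  ⇒ S*(2)=107.3044
t_1: node(1,0) S=116.9763 payoff=20.7637 vs cont=22.5248 → 22.5248 [wait]  node(1,1) S=139.0140 payoff=0.0000 vs cont=9.5946 → 9.5946 [wait]  ⇒ S*(1)=-
t_0: node(0,0) S=127.5200 payoff=10.2200 vs cont=16.0378 → 16.0378 [wait]  ⇒ S*(0)=-

price = 16.0378
boundary = - - 107.3044 98.4322 107.3044 116.9763
tree:
16.0378
22.5248 9.5946
30.4356 14.6872 4.5165
39.3078 21.6561 7.7485 1.2833
47.4464 30.4356 12.9356 2.5627 0.0000
54.9121 39.3078 20.7637 5.1177 0.0000 0.0000
61.7605 47.4464 30.4356 10.2200 0.0000 0.0000 0.0000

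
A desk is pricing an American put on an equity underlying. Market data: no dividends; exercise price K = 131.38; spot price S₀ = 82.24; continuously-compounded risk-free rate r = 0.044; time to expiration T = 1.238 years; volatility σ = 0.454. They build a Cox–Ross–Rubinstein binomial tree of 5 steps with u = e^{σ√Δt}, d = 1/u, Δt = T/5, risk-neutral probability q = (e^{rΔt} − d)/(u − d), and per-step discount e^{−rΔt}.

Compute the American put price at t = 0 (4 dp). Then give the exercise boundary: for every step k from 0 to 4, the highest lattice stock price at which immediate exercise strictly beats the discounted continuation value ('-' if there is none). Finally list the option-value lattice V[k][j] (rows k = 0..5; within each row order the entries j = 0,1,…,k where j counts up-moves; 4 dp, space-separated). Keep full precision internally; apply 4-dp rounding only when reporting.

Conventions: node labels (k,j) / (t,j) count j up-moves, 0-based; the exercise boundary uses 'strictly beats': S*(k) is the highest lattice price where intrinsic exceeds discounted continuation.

price = 51.2201
boundary = - 65.6104 52.3434 65.6104 82.2400
tree:
51.2201
65.7696 35.8671
79.0366 49.7831 20.8753
89.6209 65.7696 32.7616 7.8415
98.0649 79.0366 49.1400 14.8956 0.0000
104.8015 89.6209 65.7696 28.2954 0.0000 0.0000

Δt=0.24760, u=1.25346, d=0.79779, q=0.46780, disc=e^(-rΔt)=0.98916
k=5 terminal: V=max(K-S,0) → 104.8015 89.6209 65.7696 28.2954 0.0000 0.0000
k=4: j=0 S=33.3151 intr=98.0649 cont=96.6414 V=98.0649[EX]; j=1 S=52.3434 intr=79.0366 cont=77.6130 V=79.0366[EX]; j=2 S=82.2400 intr=49.1400 cont=47.7165 V=49.1400[EX]; j=3 S=129.2124 intr=2.1676 cont=14.8956 V=14.8956[hold]; j=4 S=203.0136 intr=0.0000 cont=0.0000 V=0.0000[hold]  S*(4)=82.2400
k=3: j=0 S=41.7591 intr=89.6209 cont=88.1973 V=89.6209[EX]; j=1 S=65.6104 intr=65.7696 cont=64.3461 V=65.7696[EX]; j=2 S=103.0846 intr=28.2954 cont=32.7616 V=32.7616[hold]; j=3 S=161.9625 intr=0.0000 cont=7.8415 V=7.8415[hold]  S*(3)=65.6104
k=2: j=0 S=52.3434 intr=79.0366 cont=77.6130 V=79.0366[EX]; j=1 S=82.2400 intr=49.1400 cont=49.7831 V=49.7831[hold]; j=2 S=129.2124 intr=2.1676 cont=20.8753 V=20.8753[hold]  S*(2)=52.3434
k=1: j=0 S=65.6104 intr=65.7696 cont=64.6437 V=65.7696[EX]; j=1 S=103.0846 intr=28.2954 cont=35.8671 V=35.8671[hold]  S*(1)=65.6104
k=0: j=0 S=82.2400 intr=49.1400 cont=51.2201 V=51.2201[hold]  S*(0)=-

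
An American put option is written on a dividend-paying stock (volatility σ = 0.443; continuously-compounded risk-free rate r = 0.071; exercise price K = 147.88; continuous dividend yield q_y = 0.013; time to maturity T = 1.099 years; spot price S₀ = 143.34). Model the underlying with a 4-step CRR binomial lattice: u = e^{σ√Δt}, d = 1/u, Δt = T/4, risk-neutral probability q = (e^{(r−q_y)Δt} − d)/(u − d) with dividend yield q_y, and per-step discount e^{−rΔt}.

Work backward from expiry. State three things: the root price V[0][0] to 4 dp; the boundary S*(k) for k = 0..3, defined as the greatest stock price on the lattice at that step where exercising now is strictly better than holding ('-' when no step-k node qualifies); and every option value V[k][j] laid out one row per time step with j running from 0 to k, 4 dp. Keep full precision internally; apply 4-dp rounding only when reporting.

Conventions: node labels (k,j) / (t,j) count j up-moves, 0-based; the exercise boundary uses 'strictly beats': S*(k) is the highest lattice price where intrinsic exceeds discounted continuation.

price = 24.4511
boundary = - - 90.0899 113.6375
tree:
24.4511
38.3932 10.1439
57.7901 18.6692 1.1966
76.4582 34.2425 2.3308 0.0000
91.2580 57.7901 4.5400 0.0000 0.0000

Δt=0.27475, u=1.26138, d=0.79278, q=0.47649, disc=e^(-rΔt)=0.98068
k=4 terminal: V=max(K-S,0) → 91.2580 57.7901 4.5400 0.0000 0.0000
k=3: j=0 S=71.4218 intr=76.4582 cont=73.8561 V=76.4582[EX]; j=1 S=113.6375 intr=34.2425 cont=31.7908 V=34.2425[EX]; j=2 S=180.8061 intr=0.0000 cont=2.3308 V=2.3308[hold]; j=3 S=287.6763 intr=0.0000 cont=0.0000 V=0.0000[hold]  S*(3)=113.6375
k=2: j=0 S=90.0899 intr=57.7901 cont=55.2545 V=57.7901[EX]; j=1 S=143.3400 intr=4.5400 cont=18.6692 V=18.6692[hold]; j=2 S=228.0650 intr=0.0000 cont=1.1966 V=1.1966[hold]  S*(2)=90.0899
k=1: j=0 S=113.6375 intr=34.2425 cont=38.3932 V=38.3932[hold]; j=1 S=180.8061 intr=0.0000 cont=10.1439 V=10.1439[hold]  S*(1)=-
k=0: j=0 S=143.3400 intr=4.5400 cont=24.4511 V=24.4511[hold]  S*(0)=-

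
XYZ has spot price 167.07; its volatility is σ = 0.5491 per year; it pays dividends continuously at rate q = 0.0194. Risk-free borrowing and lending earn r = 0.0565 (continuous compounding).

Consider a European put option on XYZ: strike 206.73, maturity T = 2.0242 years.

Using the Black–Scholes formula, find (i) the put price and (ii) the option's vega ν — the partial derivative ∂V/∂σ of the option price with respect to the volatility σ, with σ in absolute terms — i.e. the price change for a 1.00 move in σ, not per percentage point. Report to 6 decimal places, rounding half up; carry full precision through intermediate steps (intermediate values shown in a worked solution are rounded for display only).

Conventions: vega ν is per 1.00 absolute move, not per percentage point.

price = 65.078389
ν = 89.110224

σ√T = 0.5491·√2.0242 = 0.781229
d₁ = (ln(S/K) + (r−q+σ²/2)T) / (σ√T) = (ln(167.07/206.73) + (0.0565−0.0194+0.5491²/2)·2.0242) / 0.781229 = (-0.213001 + 0.380257) / 0.781229 = 0.214094
d₂ = d₁ − σ√T = 0.214094 − 0.781229 = -0.567135
e^{−rT} = 0.891930
e^{−qT} = 0.961492
N(−d₁) = 0.415237,  N(−d₂) = 0.714689
Put price V = K·e^{−rT}·N(−d₂) − S·e^{−qT}·N(−d₁) = 131.780558 − 66.702169 = 65.078389
φ(d₁) = (1/√(2π))·e^{−d₁²/2} = 0.389903
ν = S·e^{−qT}·φ(d₁)·√T = 89.110224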